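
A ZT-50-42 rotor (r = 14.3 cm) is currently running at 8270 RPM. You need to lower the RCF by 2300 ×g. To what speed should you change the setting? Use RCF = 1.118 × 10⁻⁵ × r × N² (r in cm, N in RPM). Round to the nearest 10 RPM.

Current RCF = 1.118 × 10⁻⁵ × 14.3 × (8270)² = 1.118 × 10⁻⁵ × 14.3 × 68,392,900 ≈ 10,934.2 × g
Target RCF = 10,934.2 − 2,300 = 8,634.2 × g
N² = 8,634.2 / (15.9874 × 10⁻⁵) = 54,006,280
N ≈ √54,006,280 ≈ 7,348.9

7350 RPM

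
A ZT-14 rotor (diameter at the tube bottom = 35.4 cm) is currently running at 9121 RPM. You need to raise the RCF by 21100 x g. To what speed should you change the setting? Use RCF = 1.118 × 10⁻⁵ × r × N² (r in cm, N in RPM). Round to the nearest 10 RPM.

N₂ ≈ 13780 RPM

r = 35.4 / 2 = 17.7 cm
Current RCF = 1.118 × 10⁻⁵ × 17.7 × (9121)² = 1.118 × 10⁻⁵ × 17.7 × 83,192,641 ≈ 16,462.7 × g
Target RCF = 16,462.7 + 21,100 = 37,562.7 × g
N² = 37,562.7 / (19.7886 × 10⁻⁵) = 189,819,896
N ≈ √189,819,896 ≈ 13,777.5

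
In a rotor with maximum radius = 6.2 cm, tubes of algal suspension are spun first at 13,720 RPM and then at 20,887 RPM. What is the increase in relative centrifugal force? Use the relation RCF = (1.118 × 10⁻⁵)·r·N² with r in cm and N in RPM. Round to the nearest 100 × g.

≈ 17200 × g

RCF₁ = 1.118 × 10⁻⁵ × 6.2 × (13720)² = 1.118 × 10⁻⁵ × 6.2 × 188,238,400 ≈ 13,047.9 × g
RCF₂ = 1.118 × 10⁻⁵ × 6.2 × (20887)² = 1.118 × 10⁻⁵ × 6.2 × 436,266,769 ≈ 30,240.3 × g
Increase = 30,240.3 − 13,047.9 = 17,192.4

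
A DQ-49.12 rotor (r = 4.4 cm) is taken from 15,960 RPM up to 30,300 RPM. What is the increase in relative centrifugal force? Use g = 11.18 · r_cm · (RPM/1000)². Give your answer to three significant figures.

RCF₁ = 11.18 × 4.4 × (15.96)² = 11.18 × 4.4 × 254.7216 ≈ 12,530.3 × g
RCF₂ = 11.18 × 4.4 × (30.3)² = 11.18 × 4.4 × 918.09 ≈ 45,162.7 × g
Increase = 45,162.7 − 12,530.3 = 32,632.4

32600 × g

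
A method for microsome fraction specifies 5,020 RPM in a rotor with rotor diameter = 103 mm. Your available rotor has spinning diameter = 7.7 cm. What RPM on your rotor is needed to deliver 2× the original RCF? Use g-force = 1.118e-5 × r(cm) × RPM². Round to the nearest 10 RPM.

8210 RPM

Original rotor: r = 103 mm / 2 = 51.5 mm = 5.15 cm
RCF_original = 1.118 × 10⁻⁵ × 5.15 × (5020)² = 1.118 × 10⁻⁵ × 5.15 × 25,200,400 ≈ 1,451 × g
Target RCF = 2 × 1,451 ≈ 2,902 × g
Your rotor: r = 7.7 / 2 = 3.85 cm
2,902 = 1.118 × 10⁻⁵ × 3.85 × N²
N² = 2,902 / (4.3043 × 10⁻⁵) = 67,420,951
N ≈ √67,420,951 ≈ 8,211.0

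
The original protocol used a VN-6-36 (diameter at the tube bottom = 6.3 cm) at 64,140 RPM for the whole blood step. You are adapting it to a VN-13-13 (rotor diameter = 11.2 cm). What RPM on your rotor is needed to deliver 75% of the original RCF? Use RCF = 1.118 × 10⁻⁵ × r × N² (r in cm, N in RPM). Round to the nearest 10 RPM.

Original rotor: r = 6.3 / 2 = 3.15 cm
RCF_original = 1.118 × 10⁻⁵ × 3.15 × (64140)² = 1.118 × 10⁻⁵ × 3.15 × 4,113,939,600 ≈ 144,880.6 × g
Target RCF = 0.75 × 144,880.6 ≈ 108,660.5 × g
Your rotor: r = 11.2 / 2 = 5.6 cm
108,660.5 = 1.118 × 10⁻⁵ × 5.6 × N²
N² = 108,660.5 / (6.2608 × 10⁻⁵) = 1,735,568,937
N ≈ √1,735,568,937 ≈ 41,660.2

≈ 41660 RPM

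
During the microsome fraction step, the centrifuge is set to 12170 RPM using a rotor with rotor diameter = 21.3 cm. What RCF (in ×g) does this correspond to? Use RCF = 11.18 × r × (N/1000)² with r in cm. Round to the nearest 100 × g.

r = 21.3 / 2 = 10.65 cm
RCF = 11.18 × r × (N/1000)²
RCF = 11.18 × 10.65 × (12.17)² = 11.18 × 10.65 × 148.1089 ≈ 17,634.9 × g

17600 ×g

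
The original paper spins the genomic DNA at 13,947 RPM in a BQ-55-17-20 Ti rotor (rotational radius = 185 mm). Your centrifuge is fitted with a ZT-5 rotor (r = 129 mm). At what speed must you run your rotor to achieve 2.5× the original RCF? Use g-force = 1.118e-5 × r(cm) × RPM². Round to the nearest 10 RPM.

26410 RPM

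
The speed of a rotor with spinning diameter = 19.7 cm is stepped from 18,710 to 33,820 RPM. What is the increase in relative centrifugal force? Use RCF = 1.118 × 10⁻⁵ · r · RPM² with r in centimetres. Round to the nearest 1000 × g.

87000 x g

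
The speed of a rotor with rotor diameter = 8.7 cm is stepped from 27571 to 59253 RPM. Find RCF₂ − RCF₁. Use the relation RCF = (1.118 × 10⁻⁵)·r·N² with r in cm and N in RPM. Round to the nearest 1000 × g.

r = 8.7 / 2 = 4.35 cm
RCF₁ = 1.118 × 10⁻⁵ × 4.35 × (27571)² = 1.118 × 10⁻⁵ × 4.35 × 760,160,041 ≈ 36,968.9 × g
RCF₂ = 1.118 × 10⁻⁵ × 4.35 × (59253)² = 1.118 × 10⁻⁵ × 4.35 × 3,510,918,009 ≈ 170,746.5 × g
Increase = 170,746.5 − 36,968.9 = 133,777.6

134000 g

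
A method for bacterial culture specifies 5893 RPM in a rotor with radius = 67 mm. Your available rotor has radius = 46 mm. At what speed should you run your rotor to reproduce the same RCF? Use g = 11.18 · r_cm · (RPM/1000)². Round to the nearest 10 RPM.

Original rotor: r = 67 mm = 6.7 cm
RCF = 11.18 × r × (N/1000)²
RCF_original = 11.18 × 6.7 × (5.893)² = 11.18 × 6.7 × 34.727449 ≈ 2,601.3 × g
Your rotor: r = 46 mm = 4.6 cm
2,601.3 = 11.18 × 4.6 × (N/1000)²
(N/1000)² = 2,601.3 / 51.428 = 50.5814
N = 1000 × √50.5814 ≈ 7,112.1

7110 RPM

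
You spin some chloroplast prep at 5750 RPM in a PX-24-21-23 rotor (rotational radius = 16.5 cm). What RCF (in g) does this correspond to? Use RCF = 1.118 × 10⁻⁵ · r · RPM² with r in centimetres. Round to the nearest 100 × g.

RCF = 1.118 × 10⁻⁵ × r × N²
RCF = 1.118 × 10⁻⁵ × 16.5 × (5750)² = 1.118 × 10⁻⁵ × 16.5 × 33,062,500 ≈ 6,099 × g

6100 g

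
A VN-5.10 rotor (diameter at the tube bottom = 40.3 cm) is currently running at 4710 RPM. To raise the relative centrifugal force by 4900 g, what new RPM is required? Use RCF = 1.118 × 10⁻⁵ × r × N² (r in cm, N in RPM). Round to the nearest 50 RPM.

6650 RPM

r = 40.3 / 2 = 20.15 cm
Current RCF = 1.118 × 10⁻⁵ × 20.15 × (4710)² = 1.118 × 10⁻⁵ × 20.15 × 22,184,100 ≈ 4,997.6 × g
Target RCF = 4,997.6 + 4,900 = 9,897.6 × g
N² = 9,897.6 / (22.5277 × 10⁻⁵) = 43,935,244
N ≈ √43,935,244 ≈ 6,628.4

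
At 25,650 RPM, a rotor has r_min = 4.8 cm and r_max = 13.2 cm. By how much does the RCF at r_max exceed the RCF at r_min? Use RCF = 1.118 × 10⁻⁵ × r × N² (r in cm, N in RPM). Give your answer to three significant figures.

RCF_max = 1.118 × 10⁻⁵ × 13.2 × (25650)² = 1.118 × 10⁻⁵ × 13.2 × 657,922,500 ≈ 97,093.6 × g
RCF_min = 1.118 × 10⁻⁵ × 4.8 × (25650)² = 1.118 × 10⁻⁵ × 4.8 × 657,922,500 ≈ 35,306.8 × g
ΔRCF = 97,093.6 − 35,306.8 = 61,786.8

61800 × g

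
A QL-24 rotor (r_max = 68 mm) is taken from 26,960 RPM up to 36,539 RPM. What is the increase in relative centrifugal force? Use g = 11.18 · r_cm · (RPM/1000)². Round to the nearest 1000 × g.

46000 × g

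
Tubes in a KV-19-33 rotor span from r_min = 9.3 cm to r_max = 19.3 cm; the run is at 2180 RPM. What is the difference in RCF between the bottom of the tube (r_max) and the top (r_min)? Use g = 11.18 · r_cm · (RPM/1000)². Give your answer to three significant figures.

RCF_max = 11.18 × 19.3 × (2.18)² = 11.18 × 19.3 × 4.7524 ≈ 1,025.4 × g
RCF_min = 11.18 × 9.3 × (2.18)² = 11.18 × 9.3 × 4.7524 ≈ 494.1 × g
ΔRCF = 1,025.4 − 494.1 = 531.3

531 × g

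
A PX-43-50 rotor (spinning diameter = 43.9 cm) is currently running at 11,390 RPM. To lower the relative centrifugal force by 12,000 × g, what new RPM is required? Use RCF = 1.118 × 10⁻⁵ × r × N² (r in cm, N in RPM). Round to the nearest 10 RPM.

8990 RPM

r = 43.9 / 2 = 21.95 cm
Current RCF = 1.118 × 10⁻⁵ × 21.95 × (11390)² = 1.118 × 10⁻⁵ × 21.95 × 129,732,100 ≈ 31,836.4 × g
Target RCF = 31,836.4 − 12,000 = 19,836.4 × g
N² = 19,836.4 / (24.5401 × 10⁻⁵) = 80,832,596
N ≈ √80,832,596 ≈ 8,990.7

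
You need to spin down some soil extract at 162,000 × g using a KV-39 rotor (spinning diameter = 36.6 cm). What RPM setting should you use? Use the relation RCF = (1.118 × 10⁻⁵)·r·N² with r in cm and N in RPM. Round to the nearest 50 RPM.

N ≈ 28150 RPM

r = 36.6 / 2 = 18.3 cm
RCF = 1.118 × 10⁻⁵ × r × N²
162,000 = 1.118 × 10⁻⁵ × 18.3 × N²
N² = 162,000 / (20.4594 × 10⁻⁵) = 791,812,077
N ≈ √791,812,077 ≈ 28,139.2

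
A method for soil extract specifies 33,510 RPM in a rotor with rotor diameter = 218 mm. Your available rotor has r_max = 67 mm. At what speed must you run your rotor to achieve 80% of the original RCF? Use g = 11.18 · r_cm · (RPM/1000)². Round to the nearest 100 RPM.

Original rotor: r = 218 mm / 2 = 109 mm = 10.9 cm
RCF = 11.18 × r × (N/1000)²
RCF_original = 11.18 × 10.9 × (33.51)² = 11.18 × 10.9 × 1,122.9201 ≈ 136,841.3 × g
Target RCF = 0.8 × 136,841.3 ≈ 109,473 × g
Your rotor: r = 67 mm = 6.7 cm
109,473 = 11.18 × 6.7 × (N/1000)²
(N/1000)² = 109,473 / 74.906 = 1461.472
N = 1000 × √1461.472 ≈ 38,229.2

≈ 38200 RPM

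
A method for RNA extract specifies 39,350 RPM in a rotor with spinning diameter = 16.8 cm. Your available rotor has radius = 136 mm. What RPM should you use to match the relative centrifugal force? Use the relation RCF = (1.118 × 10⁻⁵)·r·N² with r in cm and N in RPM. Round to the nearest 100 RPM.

Original rotor: r = 16.8 / 2 = 8.4 cm
RCF_original = 1.118 × 10⁻⁵ × 8.4 × (39350)² = 1.118 × 10⁻⁵ × 8.4 × 1,548,422,500 ≈ 145,415.5 × g
Your rotor: r = 136 mm = 13.6 cm
145,415.5 = 1.118 × 10⁻⁵ × 13.6 × N²
N² = 145,415.5 / (15.2048 × 10⁻⁵) = 956,378,907
N ≈ √956,378,907 ≈ 30,925.4

30900 RPM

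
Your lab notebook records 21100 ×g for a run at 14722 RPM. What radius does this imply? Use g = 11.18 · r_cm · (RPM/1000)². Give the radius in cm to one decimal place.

RCF = 11.18 × r × (N/1000)²
21100 = 11.18 × r × (14.722)²
r = 21100 / (11.18 × 216.737284) = 21100 / 2423.123 ≈ 8.708 cm

8.7 cm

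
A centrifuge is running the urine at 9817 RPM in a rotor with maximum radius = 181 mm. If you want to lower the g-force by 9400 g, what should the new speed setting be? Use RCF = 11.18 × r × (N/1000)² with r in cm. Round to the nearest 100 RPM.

N₂ ≈ 7100 RPM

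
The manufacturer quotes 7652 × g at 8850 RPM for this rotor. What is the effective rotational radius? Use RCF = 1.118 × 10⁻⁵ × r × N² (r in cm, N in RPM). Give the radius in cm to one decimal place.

≈ 8.7 cm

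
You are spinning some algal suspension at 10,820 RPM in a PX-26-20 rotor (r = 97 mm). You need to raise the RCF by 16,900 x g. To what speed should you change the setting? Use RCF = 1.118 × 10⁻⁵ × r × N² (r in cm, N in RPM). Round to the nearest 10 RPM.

r = 97 mm = 9.7 cm
Current RCF = 1.118 × 10⁻⁵ × 9.7 × (10820)² = 1.118 × 10⁻⁵ × 9.7 × 117,072,400 ≈ 12,696 × g
Target RCF = 12,696 + 16,900 = 29,596 × g
N² = 29,596 / (10.8446 × 10⁻⁵) = 272,910,020
N ≈ √272,910,020 ≈ 16,520.0

16520 RPM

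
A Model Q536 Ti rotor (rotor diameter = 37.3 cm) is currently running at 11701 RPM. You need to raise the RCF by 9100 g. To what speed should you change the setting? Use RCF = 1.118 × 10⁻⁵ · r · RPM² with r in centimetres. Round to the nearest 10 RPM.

≈ 13440 RPM

r = 37.3 / 2 = 18.65 cm
Current RCF = 1.118 × 10⁻⁵ × 18.65 × (11701)² = 1.118 × 10⁻⁵ × 18.65 × 136,913,401 ≈ 28,547.4 × g
Target RCF = 28,547.4 + 9,100 = 37,647.4 × g
N² = 37,647.4 / (20.8507 × 10⁻⁵) = 180,557,008
N ≈ √180,557,008 ≈ 13,437.2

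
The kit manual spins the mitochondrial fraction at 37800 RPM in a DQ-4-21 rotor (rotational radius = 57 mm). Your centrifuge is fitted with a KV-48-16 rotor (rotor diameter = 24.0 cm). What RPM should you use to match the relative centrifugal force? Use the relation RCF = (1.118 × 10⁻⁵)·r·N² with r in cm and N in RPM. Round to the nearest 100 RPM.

Original rotor: r = 57 mm = 5.7 cm
RCF_original = 1.118 × 10⁻⁵ × 5.7 × (37800)² = 1.118 × 10⁻⁵ × 5.7 × 1,428,840,000 ≈ 91,054.3 × g
Your rotor: r = 24.0 / 2 = 12 cm
91,054.3 = 1.118 × 10⁻⁵ × 12 × N²
N² = 91,054.3 / (13.416 × 10⁻⁵) = 678,699,314
N ≈ √678,699,314 ≈ 26,051.9

≈ 26100 RPM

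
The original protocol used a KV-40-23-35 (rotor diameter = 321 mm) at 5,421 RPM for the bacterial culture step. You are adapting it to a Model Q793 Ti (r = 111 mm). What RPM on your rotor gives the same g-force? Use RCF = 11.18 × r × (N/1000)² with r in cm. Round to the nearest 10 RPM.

6520 RPM

Original rotor: r = 321 mm / 2 = 160.5 mm = 16.05 cm
RCF_original = 11.18 × 16.05 × (5.421)² = 11.18 × 16.05 × 29.387241 ≈ 5,273.2 × g
Your rotor: r = 111 mm = 11.1 cm
5,273.2 = 11.18 × 11.1 × (N/1000)²
(N/1000)² = 5,273.2 / 124.098 = 42.49222
N = 1000 × √42.49222 ≈ 6,518.6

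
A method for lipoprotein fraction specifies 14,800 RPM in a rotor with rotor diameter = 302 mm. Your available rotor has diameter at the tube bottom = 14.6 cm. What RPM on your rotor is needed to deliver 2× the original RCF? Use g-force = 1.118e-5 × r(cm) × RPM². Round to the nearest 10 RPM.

Original rotor: r = 302 mm / 2 = 151 mm = 15.1 cm
RCF_original = 1.118 × 10⁻⁵ × 15.1 × (14800)² = 1.118 × 10⁻⁵ × 15.1 × 219,040,000 ≈ 36,977.9 × g
Target RCF = 2 × 36,977.9 ≈ 73,955.8 × g
Your rotor: r = 14.6 / 2 = 7.3 cm
73,955.8 = 1.118 × 10⁻⁵ × 7.3 × N²
N² = 73,955.8 / (8.1614 × 10⁻⁵) = 906,165,609
N ≈ √906,165,609 ≈ 30,102.6

≈ 30100 RPM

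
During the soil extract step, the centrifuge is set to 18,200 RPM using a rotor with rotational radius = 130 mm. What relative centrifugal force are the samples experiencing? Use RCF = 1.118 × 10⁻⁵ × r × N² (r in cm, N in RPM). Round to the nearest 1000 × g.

≈ 48000 g

r = 130 mm = 13.0 cm
RCF = 1.118 × 10⁻⁵ × 13 × (18200)² = 1.118 × 10⁻⁵ × 13 × 331,240,000 ≈ 48,142.4 × g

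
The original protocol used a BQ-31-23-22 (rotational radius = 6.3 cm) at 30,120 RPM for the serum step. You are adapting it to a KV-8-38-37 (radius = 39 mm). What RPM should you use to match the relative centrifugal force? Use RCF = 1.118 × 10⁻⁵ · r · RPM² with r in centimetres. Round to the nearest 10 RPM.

RCF_original = 1.118 × 10⁻⁵ × 6.3 × (30120)² = 1.118 × 10⁻⁵ × 6.3 × 907,214,400 ≈ 63,898.7 × g
Your rotor: r = 39 mm = 3.9 cm
63,898.7 = 1.118 × 10⁻⁵ × 3.9 × N²
N² = 63,898.7 / (4.3602 × 10⁻⁵) = 1,465,499,289
N ≈ √1,465,499,289 ≈ 38,281.8

38280 RPM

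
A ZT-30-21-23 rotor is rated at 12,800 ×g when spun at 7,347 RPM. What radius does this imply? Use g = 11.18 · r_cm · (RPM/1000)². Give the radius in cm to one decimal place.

12800 = 11.18 × r × (7.347)²
r = 12800 / (11.18 × 53.978409) = 12800 / 603.4786 ≈ 21.210 cm

≈ 21.2 cm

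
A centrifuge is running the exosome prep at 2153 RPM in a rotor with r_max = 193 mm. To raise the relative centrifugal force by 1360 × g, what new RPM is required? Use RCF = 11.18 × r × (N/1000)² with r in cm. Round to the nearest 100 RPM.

3300 RPM

r = 193 mm = 19.3 cm
Current RCF = 11.18 × 19.3 × (2.153)² = 11.18 × 19.3 × 4.635409 ≈ 1,000.2 × g
Target RCF = 1,000.2 + 1,360 = 2,360.2 × g
(N/1000)² = 2,360.2 / 215.774 = 10.9383
N = 1000 × √10.9383 ≈ 3,307.3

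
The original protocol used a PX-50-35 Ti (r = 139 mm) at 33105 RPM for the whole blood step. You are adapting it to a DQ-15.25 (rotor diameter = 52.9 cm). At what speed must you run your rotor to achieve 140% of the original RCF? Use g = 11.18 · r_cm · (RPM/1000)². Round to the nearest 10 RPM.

28400 RPM

Original rotor: r = 139 mm = 13.9 cm
RCF_original = 11.18 × 13.9 × (33.105)² = 11.18 × 13.9 × 1,095.941025 ≈ 170,311.4 × g
Target RCF = 1.4 × 170,311.4 ≈ 238,436 × g
Your rotor: r = 52.9 / 2 = 26.45 cm
238,436 = 11.18 × 26.45 × (N/1000)²
(N/1000)² = 238,436 / 295.711 = 806.3143
N = 1000 × √806.3143 ≈ 28,395.7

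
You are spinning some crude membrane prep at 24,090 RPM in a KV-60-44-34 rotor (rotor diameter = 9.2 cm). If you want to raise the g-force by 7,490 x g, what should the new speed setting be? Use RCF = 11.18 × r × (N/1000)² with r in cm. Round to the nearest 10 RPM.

26940 RPM

r = 9.2 / 2 = 4.6 cm
Current RCF = 11.18 × 4.6 × (24.09)² = 11.18 × 4.6 × 580.3281 ≈ 29,845.1 × g
Target RCF = 29,845.1 + 7,490 = 37,335.1 × g
(N/1000)² = 37,335.1 / 51.428 = 725.9683
N = 1000 × √725.9683 ≈ 26,943.8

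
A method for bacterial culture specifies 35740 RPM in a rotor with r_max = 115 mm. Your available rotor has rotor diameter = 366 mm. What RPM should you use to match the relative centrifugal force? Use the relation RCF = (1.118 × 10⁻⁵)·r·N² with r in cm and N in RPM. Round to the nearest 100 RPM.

Original rotor: r = 115 mm = 11.5 cm
RCF_original = 1.118 × 10⁻⁵ × 11.5 × (35740)² = 1.118 × 10⁻⁵ × 11.5 × 1,277,347,600 ≈ 164,228.6 × g
Your rotor: r = 366 mm / 2 = 183 mm = 18.3 cm
164,228.6 = 1.118 × 10⁻⁵ × 18.3 × N²
N² = 164,228.6 / (20.4594 × 10⁻⁵) = 802,704,869
N ≈ √802,704,869 ≈ 28,332.0

≈ 28300 RPM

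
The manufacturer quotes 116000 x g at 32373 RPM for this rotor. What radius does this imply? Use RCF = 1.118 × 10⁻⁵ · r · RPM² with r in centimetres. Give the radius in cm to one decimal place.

9.9 cm

116000 = 1.118 × 10⁻⁵ × r × (32373)²
r = 116000 / (1.118 × 10⁻⁵ × 1,048,011,129) = 116000 / 11716.76 ≈ 9.900 cm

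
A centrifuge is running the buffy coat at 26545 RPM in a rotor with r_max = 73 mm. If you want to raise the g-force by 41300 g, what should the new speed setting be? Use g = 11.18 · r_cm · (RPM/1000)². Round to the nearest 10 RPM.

N₂ ≈ 34790 RPM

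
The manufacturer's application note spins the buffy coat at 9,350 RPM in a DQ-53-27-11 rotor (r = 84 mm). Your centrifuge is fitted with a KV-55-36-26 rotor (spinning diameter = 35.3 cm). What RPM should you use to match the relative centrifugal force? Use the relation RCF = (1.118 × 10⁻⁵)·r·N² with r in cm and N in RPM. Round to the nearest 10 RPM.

Original rotor: r = 84 mm = 8.4 cm
RCF_original = 1.118 × 10⁻⁵ × 8.4 × (9350)² = 1.118 × 10⁻⁵ × 8.4 × 87,422,500 ≈ 8,210 × g
Your rotor: r = 35.3 / 2 = 17.65 cm
8,210 = 1.118 × 10⁻⁵ × 17.65 × N²
N² = 8,210 / (19.7327 × 10⁻⁵) = 41,606,065
N ≈ √41,606,065 ≈ 6,450.3

6450 RPM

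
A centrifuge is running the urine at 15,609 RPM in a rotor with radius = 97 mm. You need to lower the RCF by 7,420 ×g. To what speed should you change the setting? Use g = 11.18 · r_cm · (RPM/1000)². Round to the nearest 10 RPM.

r = 97 mm = 9.7 cm
Current RCF = 11.18 × 9.7 × (15.609)² = 11.18 × 9.7 × 243.640881 ≈ 26,421.9 × g
Target RCF = 26,421.9 − 7,420 = 19,001.9 × g
(N/1000)² = 19,001.9 / 108.446 = 175.2199
N = 1000 × √175.2199 ≈ 13,237.1

≈ 13240 RPM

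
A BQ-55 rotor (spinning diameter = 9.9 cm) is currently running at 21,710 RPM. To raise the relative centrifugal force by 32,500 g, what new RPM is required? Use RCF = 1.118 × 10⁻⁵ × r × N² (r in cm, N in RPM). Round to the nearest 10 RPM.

N₂ ≈ 32540 RPM

r = 9.9 / 2 = 4.95 cm
Current RCF = 1.118 × 10⁻⁵ × 4.95 × (21710)² = 1.118 × 10⁻⁵ × 4.95 × 471,324,100 ≈ 26,083.5 × g
Target RCF = 26,083.5 + 32,500 = 58,583.5 × g
N² = 58,583.5 / (5.5341 × 10⁻⁵) = 1,058,591,280
N ≈ √1,058,591,280 ≈ 32,536.0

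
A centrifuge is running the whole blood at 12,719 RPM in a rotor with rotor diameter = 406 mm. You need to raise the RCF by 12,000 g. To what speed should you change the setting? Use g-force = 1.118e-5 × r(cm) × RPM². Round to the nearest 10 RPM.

N₂ ≈ 14650 RPM

r = 406 mm / 2 = 203 mm = 20.3 cm
Current RCF = 1.118 × 10⁻⁵ × 20.3 × (12719)² = 1.118 × 10⁻⁵ × 20.3 × 161,772,961 ≈ 36,715 × g
Target RCF = 36,715 + 12,000 = 48,715 × g
N² = 48,715 / (22.6954 × 10⁻⁵) = 214,647,021
N ≈ √214,647,021 ≈ 14,650.8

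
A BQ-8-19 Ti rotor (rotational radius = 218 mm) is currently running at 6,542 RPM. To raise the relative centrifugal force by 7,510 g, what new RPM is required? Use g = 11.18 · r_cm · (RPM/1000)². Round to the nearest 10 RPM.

8580 RPM

r = 218 mm = 21.8 cm
Current RCF = 11.18 × 21.8 × (6.542)² = 11.18 × 21.8 × 42.797764 ≈ 10,430.8 × g
Target RCF = 10,430.8 + 7,510 = 17,940.8 × g
(N/1000)² = 17,940.8 / 243.724 = 73.61113
N = 1000 × √73.61113 ≈ 8,579.7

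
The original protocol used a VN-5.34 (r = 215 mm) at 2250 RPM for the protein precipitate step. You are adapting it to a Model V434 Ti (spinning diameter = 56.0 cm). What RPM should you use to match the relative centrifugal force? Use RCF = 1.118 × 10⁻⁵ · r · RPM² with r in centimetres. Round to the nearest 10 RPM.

Original rotor: r = 215 mm = 21.5 cm
RCF_original = 1.118 × 10⁻⁵ × 21.5 × (2250)² = 1.118 × 10⁻⁵ × 21.5 × 5,062,500 ≈ 1,216.9 × g
Your rotor: r = 56.0 / 2 = 28 cm
1,216.9 = 1.118 × 10⁻⁵ × 28 × N²
N² = 1,216.9 / (31.304 × 10⁻⁵) = 3,887,363
N ≈ √3,887,363 ≈ 1,971.6

1970 RPM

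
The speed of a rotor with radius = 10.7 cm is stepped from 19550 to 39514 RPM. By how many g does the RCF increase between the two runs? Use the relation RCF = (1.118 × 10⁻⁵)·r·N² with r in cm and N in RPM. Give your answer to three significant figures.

RCF₁ = 1.118 × 10⁻⁵ × 10.7 × (19550)² = 1.118 × 10⁻⁵ × 10.7 × 382,202,500 ≈ 45,721.4 × g
RCF₂ = 1.118 × 10⁻⁵ × 10.7 × (39514)² = 1.118 × 10⁻⁵ × 10.7 × 1,561,356,196 ≈ 186,778.8 × g
Increase = 186,778.8 − 45,721.4 = 141,057.4

141000 g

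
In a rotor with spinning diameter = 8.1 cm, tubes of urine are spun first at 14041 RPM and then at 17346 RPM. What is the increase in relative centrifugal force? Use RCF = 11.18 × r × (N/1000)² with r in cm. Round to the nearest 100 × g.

4700 ×g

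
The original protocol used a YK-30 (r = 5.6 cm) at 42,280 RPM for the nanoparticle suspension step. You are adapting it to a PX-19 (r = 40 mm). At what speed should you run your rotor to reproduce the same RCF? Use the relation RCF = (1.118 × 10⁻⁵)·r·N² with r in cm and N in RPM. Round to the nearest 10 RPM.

RCF_original = 1.118 × 10⁻⁵ × 5.6 × (42280)² = 1.118 × 10⁻⁵ × 5.6 × 1,787,598,400 ≈ 111,918 × g
Your rotor: r = 40 mm = 4.0 cm
111,918 = 1.118 × 10⁻⁵ × 4 × N²
N² = 111,918 / (4.472 × 10⁻⁵) = 2,502,638,640
N ≈ √2,502,638,640 ≈ 50,026.4

50030 RPM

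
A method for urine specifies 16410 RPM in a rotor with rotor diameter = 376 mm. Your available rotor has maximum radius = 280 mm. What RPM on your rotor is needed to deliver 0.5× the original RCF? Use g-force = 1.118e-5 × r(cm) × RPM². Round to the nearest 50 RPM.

9500 RPM

Original rotor: r = 376 mm / 2 = 188 mm = 18.8 cm
RCF_original = 1.118 × 10⁻⁵ × 18.8 × (16410)² = 1.118 × 10⁻⁵ × 18.8 × 269,288,100 ≈ 56,600.1 × g
Target RCF = 0.5 × 56,600.1 ≈ 28,300 × g
Your rotor: r = 280 mm = 28.0 cm
28,300 = 1.118 × 10⁻⁵ × 28 × N²
N² = 28,300 / (31.304 × 10⁻⁵) = 90,403,782
N ≈ √90,403,782 ≈ 9,508.1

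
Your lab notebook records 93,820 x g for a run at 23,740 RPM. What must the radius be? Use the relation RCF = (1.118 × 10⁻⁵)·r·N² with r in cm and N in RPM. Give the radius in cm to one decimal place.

14.9 cm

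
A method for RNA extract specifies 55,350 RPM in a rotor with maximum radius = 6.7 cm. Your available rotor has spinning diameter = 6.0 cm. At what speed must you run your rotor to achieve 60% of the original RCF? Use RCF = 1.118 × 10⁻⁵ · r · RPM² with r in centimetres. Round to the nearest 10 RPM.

64070 RPM

RCF = 1.118 × 10⁻⁵ × r × N²
RCF_original = 1.118 × 10⁻⁵ × 6.7 × (55350)² = 1.118 × 10⁻⁵ × 6.7 × 3,063,622,500 ≈ 229,483.7 × g
Target RCF = 0.6 × 229,483.7 ≈ 137,690.2 × g
Your rotor: r = 6.0 / 2 = 3 cm
137,690.2 = 1.118 × 10⁻⁵ × 3 × N²
N² = 137,690.2 / (3.354 × 10⁻⁵) = 4,105,253,429
N ≈ √4,105,253,429 ≈ 64,072.3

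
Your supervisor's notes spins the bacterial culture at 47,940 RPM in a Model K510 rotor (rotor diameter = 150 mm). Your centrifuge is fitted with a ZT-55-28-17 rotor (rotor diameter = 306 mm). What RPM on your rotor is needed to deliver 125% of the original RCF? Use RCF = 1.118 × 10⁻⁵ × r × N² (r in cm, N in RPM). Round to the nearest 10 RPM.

37530 RPM

Original rotor: r = 150 mm / 2 = 75 mm = 7.5 cm
RCF_original = 1.118 × 10⁻⁵ × 7.5 × (47940)² = 1.118 × 10⁻⁵ × 7.5 × 2,298,243,600 ≈ 192,707.7 × g
Target RCF = 1.25 × 192,707.7 ≈ 240,884.6 × g
Your rotor: r = 306 mm / 2 = 153 mm = 15.3 cm
240,884.6 = 1.118 × 10⁻⁵ × 15.3 × N²
N² = 240,884.6 / (17.1054 × 10⁻⁵) = 1,408,237,165
N ≈ √1,408,237,165 ≈ 37,526.5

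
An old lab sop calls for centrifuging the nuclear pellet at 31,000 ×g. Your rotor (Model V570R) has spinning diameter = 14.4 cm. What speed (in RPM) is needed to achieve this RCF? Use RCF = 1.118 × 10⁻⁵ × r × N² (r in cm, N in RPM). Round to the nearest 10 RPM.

r = 14.4 / 2 = 7.2 cm
31,000 = 1.118 × 10⁻⁵ × 7.2 × N²
N² = 31,000 / (8.0496 × 10⁻⁵) = 385,112,304
N ≈ √385,112,304 ≈ 19,624.3

19620 RPM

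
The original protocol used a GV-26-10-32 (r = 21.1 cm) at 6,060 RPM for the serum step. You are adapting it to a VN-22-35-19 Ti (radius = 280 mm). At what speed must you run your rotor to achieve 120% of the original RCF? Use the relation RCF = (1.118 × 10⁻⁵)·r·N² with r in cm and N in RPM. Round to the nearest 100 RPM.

RCF_original = 1.118 × 10⁻⁵ × 21.1 × (6060)² = 1.118 × 10⁻⁵ × 21.1 × 36,723,600 ≈ 8,663 × g
Target RCF = 1.2 × 8,663 ≈ 10,395.6 × g
Your rotor: r = 280 mm = 28.0 cm
10,395.6 = 1.118 × 10⁻⁵ × 28 × N²
N² = 10,395.6 / (31.304 × 10⁻⁵) = 33,208,536
N ≈ √33,208,536 ≈ 5,762.7

≈ 5800 RPM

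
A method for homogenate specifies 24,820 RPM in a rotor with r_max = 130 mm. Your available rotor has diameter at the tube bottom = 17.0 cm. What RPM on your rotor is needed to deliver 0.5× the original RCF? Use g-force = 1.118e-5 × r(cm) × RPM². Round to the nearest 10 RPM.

21700 RPM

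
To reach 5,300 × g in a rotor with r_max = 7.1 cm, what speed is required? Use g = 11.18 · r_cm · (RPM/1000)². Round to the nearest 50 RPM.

5,300 = 11.18 × 7.1 × (N/1000)²
(N/1000)² = 5,300 / 79.378 = 66.76913
N = 1000 × √66.76913 ≈ 8,171.2

N ≈ 8150 RPM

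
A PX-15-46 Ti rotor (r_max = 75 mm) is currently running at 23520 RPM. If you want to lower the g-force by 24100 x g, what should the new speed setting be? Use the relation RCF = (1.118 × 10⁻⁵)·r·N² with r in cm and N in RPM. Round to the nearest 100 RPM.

r = 75 mm = 7.5 cm
Current RCF = 1.118 × 10⁻⁵ × 7.5 × (23520)² = 1.118 × 10⁻⁵ × 7.5 × 553,190,400 ≈ 46,385 × g
Target RCF = 46,385 − 24,100 = 22,285 × g
N² = 22,285 / (8.385 × 10⁻⁵) = 265,772,212
N ≈ √265,772,212 ≈ 16,302.5

≈ 16300 RPM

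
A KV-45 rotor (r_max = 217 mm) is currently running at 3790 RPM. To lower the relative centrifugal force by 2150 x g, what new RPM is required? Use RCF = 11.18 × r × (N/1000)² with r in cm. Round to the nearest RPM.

≈ 2346 RPM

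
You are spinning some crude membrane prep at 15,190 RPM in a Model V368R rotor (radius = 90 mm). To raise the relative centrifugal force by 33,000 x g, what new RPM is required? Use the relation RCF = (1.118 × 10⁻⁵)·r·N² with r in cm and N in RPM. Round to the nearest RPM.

r = 90 mm = 9.0 cm
Current RCF = 1.118 × 10⁻⁵ × 9 × (15190)² = 1.118 × 10⁻⁵ × 9 × 230,736,100 ≈ 23,216.7 × g
Target RCF = 23,216.7 + 33,000 = 56,216.7 × g
N² = 56,216.7 / (10.062 × 10⁻⁵) = 558,703,041
N ≈ √558,703,041 ≈ 23,636.9

N₂ ≈ 23637 RPM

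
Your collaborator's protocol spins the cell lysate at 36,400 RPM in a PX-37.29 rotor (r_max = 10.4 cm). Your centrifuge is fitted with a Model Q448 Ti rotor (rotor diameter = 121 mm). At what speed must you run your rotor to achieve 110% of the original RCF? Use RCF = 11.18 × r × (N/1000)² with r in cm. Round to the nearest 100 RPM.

≈ 50100 RPM

RCF_original = 11.18 × 10.4 × (36.4)² = 11.18 × 10.4 × 1,324.96 ≈ 154,055.7 × g
Target RCF = 1.1 × 154,055.7 ≈ 169,461.3 × g
Your rotor: r = 121 mm / 2 = 60.5 mm = 6.05 cm
169,461.3 = 11.18 × 6.05 × (N/1000)²
(N/1000)² = 169,461.3 / 67.639 = 2505.379
N = 1000 × √2505.379 ≈ 50,053.8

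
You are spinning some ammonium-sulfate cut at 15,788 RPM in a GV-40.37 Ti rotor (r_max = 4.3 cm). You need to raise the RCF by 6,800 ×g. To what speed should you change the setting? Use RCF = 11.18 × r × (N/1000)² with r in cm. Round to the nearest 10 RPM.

N₂ ≈ 19770 RPM

Current RCF = 11.18 × 4.3 × (15.788)² = 11.18 × 4.3 × 249.260944 ≈ 11,983 × g
Target RCF = 11,983 + 6,800 = 18,783 × g
(N/1000)² = 18,783 / 48.074 = 390.7102
N = 1000 × √390.7102 ≈ 19,766.4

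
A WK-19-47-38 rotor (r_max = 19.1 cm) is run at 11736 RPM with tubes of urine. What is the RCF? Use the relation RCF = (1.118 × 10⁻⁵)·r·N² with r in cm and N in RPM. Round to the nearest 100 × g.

RCF = 1.118 × 10⁻⁵ × r × N²
RCF = 1.118 × 10⁻⁵ × 19.1 × (11736)² = 1.118 × 10⁻⁵ × 19.1 × 137,733,696 ≈ 29,411.4 × g

≈ 29400 × g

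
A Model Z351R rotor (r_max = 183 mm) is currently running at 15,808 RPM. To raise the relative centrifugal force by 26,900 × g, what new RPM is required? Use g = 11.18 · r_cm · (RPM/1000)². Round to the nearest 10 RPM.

N₂ ≈ 19530 RPM

r = 183 mm = 18.3 cm
Current RCF = 11.18 × 18.3 × (15.808)² = 11.18 × 18.3 × 249.892864 ≈ 51,126.6 × g
Target RCF = 51,126.6 + 26,900 = 78,026.6 × g
(N/1000)² = 78,026.6 / 204.594 = 381.3729
N = 1000 × √381.3729 ≈ 19,528.8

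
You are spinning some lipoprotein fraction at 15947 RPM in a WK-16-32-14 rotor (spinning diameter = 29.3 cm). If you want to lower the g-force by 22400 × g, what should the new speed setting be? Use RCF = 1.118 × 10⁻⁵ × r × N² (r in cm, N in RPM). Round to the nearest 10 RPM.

10840 RPM

r = 29.3 / 2 = 14.65 cm
Current RCF = 1.118 × 10⁻⁵ × 14.65 × (15947)² = 1.118 × 10⁻⁵ × 14.65 × 254,306,809 ≈ 41,652.1 × g
Target RCF = 41,652.1 − 22,400 = 19,252.1 × g
N² = 19,252.1 / (16.3787 × 10⁻⁵) = 117,543,517
N ≈ √117,543,517 ≈ 10,841.7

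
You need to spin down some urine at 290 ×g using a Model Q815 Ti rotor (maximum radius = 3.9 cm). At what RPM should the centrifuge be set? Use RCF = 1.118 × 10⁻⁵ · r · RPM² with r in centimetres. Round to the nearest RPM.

2579 RPM

290 = 1.118 × 10⁻⁵ × 3.9 × N²
N² = 290 / (4.3602 × 10⁻⁵) = 6,651,071
N ≈ √6,651,071 ≈ 2,579.0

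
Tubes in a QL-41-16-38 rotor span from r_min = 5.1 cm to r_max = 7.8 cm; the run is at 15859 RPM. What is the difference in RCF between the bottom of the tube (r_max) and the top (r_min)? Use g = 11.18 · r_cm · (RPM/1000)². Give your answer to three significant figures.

ΔRCF = 11.18 × (r_max − r_min) × (N/1000)² = 11.18 × 2.7 × 251.507881 ≈ 7,592

≈ 7590 x g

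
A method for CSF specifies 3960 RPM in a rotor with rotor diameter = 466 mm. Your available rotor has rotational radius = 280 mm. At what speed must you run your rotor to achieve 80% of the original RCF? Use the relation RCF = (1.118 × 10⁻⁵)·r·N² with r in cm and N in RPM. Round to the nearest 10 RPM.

Original rotor: r = 466 mm / 2 = 233 mm = 23.3 cm
RCF_original = 1.118 × 10⁻⁵ × 23.3 × (3960)² = 1.118 × 10⁻⁵ × 23.3 × 15,681,600 ≈ 4,085 × g
Target RCF = 0.8 × 4,085 ≈ 3,268 × g
Your rotor: r = 280 mm = 28.0 cm
3,268 = 1.118 × 10⁻⁵ × 28 × N²
N² = 3,268 / (31.304 × 10⁻⁵) = 10,439,560
N ≈ √10,439,560 ≈ 3,231.0

≈ 3230 RPM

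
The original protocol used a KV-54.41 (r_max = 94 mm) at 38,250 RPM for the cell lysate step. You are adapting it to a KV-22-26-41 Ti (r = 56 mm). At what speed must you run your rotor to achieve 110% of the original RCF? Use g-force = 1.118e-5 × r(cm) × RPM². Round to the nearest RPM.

Original rotor: r = 94 mm = 9.4 cm
RCF = 1.118 × 10⁻⁵ × r × N²
RCF_original = 1.118 × 10⁻⁵ × 9.4 × (38250)² = 1.118 × 10⁻⁵ × 9.4 × 1,463,062,500 ≈ 153,756.2 × g
Target RCF = 1.1 × 153,756.2 ≈ 169,131.8 × g
Your rotor: r = 56 mm = 5.6 cm
169,131.8 = 1.118 × 10⁻⁵ × 5.6 × N²
N² = 169,131.8 / (6.2608 × 10⁻⁵) = 2,701,440,710
N ≈ √2,701,440,710 ≈ 51,975.4

≈ 51975 RPM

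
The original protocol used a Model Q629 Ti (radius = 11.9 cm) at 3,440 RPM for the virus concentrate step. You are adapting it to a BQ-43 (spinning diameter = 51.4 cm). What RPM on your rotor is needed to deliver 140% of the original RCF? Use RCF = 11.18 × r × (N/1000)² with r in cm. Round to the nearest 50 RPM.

≈ 2750 RPM

RCF = 11.18 × r × (N/1000)²
RCF_original = 11.18 × 11.9 × (3.44)² = 11.18 × 11.9 × 11.8336 ≈ 1,574.4 × g
Target RCF = 1.4 × 1,574.4 ≈ 2,204.2 × g
Your rotor: r = 51.4 / 2 = 25.7 cm
2,204.2 = 11.18 × 25.7 × (N/1000)²
(N/1000)² = 2,204.2 / 287.326 = 7.671425
N = 1000 × √7.671425 ≈ 2,769.7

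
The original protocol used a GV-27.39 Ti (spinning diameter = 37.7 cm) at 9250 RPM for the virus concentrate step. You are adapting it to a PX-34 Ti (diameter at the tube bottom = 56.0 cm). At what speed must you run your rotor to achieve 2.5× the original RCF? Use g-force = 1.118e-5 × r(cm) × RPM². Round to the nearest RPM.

Original rotor: r = 37.7 / 2 = 18.85 cm
RCF_original = 1.118 × 10⁻⁵ × 18.85 × (9250)² = 1.118 × 10⁻⁵ × 18.85 × 85,562,500 ≈ 18,031.7 × g
Target RCF = 2.5 × 18,031.7 ≈ 45,079.2 × g
Your rotor: r = 56.0 / 2 = 28 cm
45,079.2 = 1.118 × 10⁻⁵ × 28 × N²
N² = 45,079.2 / (31.304 × 10⁻⁵) = 144,004,600
N ≈ √144,004,600 ≈ 12,000.2

≈ 12000 RPM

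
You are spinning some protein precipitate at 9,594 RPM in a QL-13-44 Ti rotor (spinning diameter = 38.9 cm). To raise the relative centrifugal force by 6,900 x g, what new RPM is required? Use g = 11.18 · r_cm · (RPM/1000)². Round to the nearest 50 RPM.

N₂ ≈ 11150 RPM

r = 38.9 / 2 = 19.45 cm
Current RCF = 11.18 × 19.45 × (9.594)² = 11.18 × 19.45 × 92.044836 ≈ 20,015.2 × g
Target RCF = 20,015.2 + 6,900 = 26,915.2 × g
(N/1000)² = 26,915.2 / 217.451 = 123.7759
N = 1000 × √123.7759 ≈ 11,125.5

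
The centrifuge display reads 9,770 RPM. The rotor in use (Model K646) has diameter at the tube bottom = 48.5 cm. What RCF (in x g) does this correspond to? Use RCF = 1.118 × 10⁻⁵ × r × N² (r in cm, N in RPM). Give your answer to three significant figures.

r = 48.5 / 2 = 24.25 cm
RCF = 1.118 × 10⁻⁵ × r × N²
RCF = 1.118 × 10⁻⁵ × 24.25 × (9770)² = 1.118 × 10⁻⁵ × 24.25 × 95,452,900 ≈ 25,878.7 × g

≈ 25900 x g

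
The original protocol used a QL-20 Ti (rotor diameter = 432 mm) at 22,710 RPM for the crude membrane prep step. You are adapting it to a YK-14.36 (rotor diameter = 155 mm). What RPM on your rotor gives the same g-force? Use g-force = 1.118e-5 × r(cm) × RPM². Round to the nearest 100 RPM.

Original rotor: r = 432 mm / 2 = 216 mm = 21.6 cm
RCF = 1.118 × 10⁻⁵ × r × N²
RCF_original = 1.118 × 10⁻⁵ × 21.6 × (22710)² = 1.118 × 10⁻⁵ × 21.6 × 515,744,100 ≈ 124,546 × g
Your rotor: r = 155 mm / 2 = 77.5 mm = 7.75 cm
124,546 = 1.118 × 10⁻⁵ × 7.75 × N²
N² = 124,546 / (8.6645 × 10⁻⁵) = 1,437,428,588
N ≈ √1,437,428,588 ≈ 37,913.4

37900 RPM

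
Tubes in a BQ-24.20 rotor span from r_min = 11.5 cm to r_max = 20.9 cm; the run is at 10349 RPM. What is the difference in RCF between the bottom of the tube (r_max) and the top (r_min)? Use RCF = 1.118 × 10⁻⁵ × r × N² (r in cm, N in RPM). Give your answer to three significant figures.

11300 x g

RCF_max = 1.118 × 10⁻⁵ × 20.9 × (10349)² = 1.118 × 10⁻⁵ × 20.9 × 107,101,801 ≈ 25,025.6 × g
RCF_min = 1.118 × 10⁻⁵ × 11.5 × (10349)² = 1.118 × 10⁻⁵ × 11.5 × 107,101,801 ≈ 13,770.1 × g
ΔRCF = 25,025.6 − 13,770.1 = 11,255.5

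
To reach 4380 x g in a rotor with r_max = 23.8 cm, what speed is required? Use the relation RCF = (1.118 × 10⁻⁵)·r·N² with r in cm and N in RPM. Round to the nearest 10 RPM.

4060 RPM

4,380 = 1.118 × 10⁻⁵ × 23.8 × N²
N² = 4,380 / (26.6084 × 10⁻⁵) = 16,460,967
N ≈ √16,460,967 ≈ 4,057.2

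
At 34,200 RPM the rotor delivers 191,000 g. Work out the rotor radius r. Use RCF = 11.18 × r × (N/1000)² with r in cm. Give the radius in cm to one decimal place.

191000 = 11.18 × r × (34.2)²
r = 191000 / (11.18 × 1169.64) = 191000 / 13076.58 ≈ 14.606 cm

≈ 14.6 cm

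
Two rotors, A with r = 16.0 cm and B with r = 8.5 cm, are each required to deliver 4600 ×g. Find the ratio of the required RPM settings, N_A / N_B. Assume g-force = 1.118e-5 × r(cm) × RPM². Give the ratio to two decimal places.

At fixed RCF, N ∝ 1/√r, so N_A/N_B = √(r_B/r_A) = √(8.5/16.0) = √0.531250 = 0.7289.

0.73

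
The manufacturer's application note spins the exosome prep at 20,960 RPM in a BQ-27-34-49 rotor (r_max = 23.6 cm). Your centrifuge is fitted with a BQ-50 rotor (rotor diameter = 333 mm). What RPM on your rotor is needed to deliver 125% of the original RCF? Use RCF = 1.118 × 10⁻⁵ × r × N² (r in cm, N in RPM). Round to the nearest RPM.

≈ 27899 RPM

RCF_original = 1.118 × 10⁻⁵ × 23.6 × (20960)² = 1.118 × 10⁻⁵ × 23.6 × 439,321,600 ≈ 115,914.1 × g
Target RCF = 1.25 × 115,914.1 ≈ 144,892.6 × g
Your rotor: r = 333 mm / 2 = 166.5 mm = 16.65 cm
144,892.6 = 1.118 × 10⁻⁵ × 16.65 × N²
N² = 144,892.6 / (18.6147 × 10⁻⁵) = 778,377,304
N ≈ √778,377,304 ≈ 27,899.4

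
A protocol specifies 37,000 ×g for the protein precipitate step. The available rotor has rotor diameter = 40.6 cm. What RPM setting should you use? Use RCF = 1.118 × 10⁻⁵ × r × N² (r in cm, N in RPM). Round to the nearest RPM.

N ≈ 12768 RPM

r = 40.6 / 2 = 20.3 cm
37,000 = 1.118 × 10⁻⁵ × 20.3 × N²
N² = 37,000 / (22.6954 × 10⁻⁵) = 163,028,631
N ≈ √163,028,631 ≈ 12,768.3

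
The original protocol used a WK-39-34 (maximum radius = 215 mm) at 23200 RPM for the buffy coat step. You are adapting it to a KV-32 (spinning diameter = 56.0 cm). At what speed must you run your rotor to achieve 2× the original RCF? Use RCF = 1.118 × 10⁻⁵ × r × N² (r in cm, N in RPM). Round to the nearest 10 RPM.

28750 RPM

Original rotor: r = 215 mm = 21.5 cm
RCF = 1.118 × 10⁻⁵ × r × N²
RCF_original = 1.118 × 10⁻⁵ × 21.5 × (23200)² = 1.118 × 10⁻⁵ × 21.5 × 538,240,000 ≈ 129,376.7 × g
Target RCF = 2 × 129,376.7 ≈ 258,753.4 × g
Your rotor: r = 56.0 / 2 = 28 cm
258,753.4 = 1.118 × 10⁻⁵ × 28 × N²
N² = 258,753.4 / (31.304 × 10⁻⁵) = 826,582,545
N ≈ √826,582,545 ≈ 28,750.3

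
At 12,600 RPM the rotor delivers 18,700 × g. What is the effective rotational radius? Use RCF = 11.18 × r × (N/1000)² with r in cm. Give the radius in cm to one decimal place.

10.5 cm

RCF = 11.18 × r × (N/1000)²
18700 = 11.18 × r × (12.6)²
r = 18700 / (11.18 × 158.76) = 18700 / 1774.937 ≈ 10.536 cm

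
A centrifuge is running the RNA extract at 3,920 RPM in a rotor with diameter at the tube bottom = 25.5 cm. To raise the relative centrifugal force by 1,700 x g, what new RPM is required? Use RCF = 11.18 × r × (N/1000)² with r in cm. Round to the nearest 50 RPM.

N₂ ≈ 5200 RPM

r = 25.5 / 2 = 12.75 cm
Current RCF = 11.18 × 12.75 × (3.92)² = 11.18 × 12.75 × 15.3664 ≈ 2,190.4 × g
Target RCF = 2,190.4 + 1,700 = 3,890.4 × g
(N/1000)² = 3,890.4 / 142.545 = 27.29243
N = 1000 × √27.29243 ≈ 5,224.2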